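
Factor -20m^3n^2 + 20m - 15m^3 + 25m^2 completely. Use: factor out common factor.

-20m^3n^2 + 20m - 15m^3 + 25m^2
= 5(-4m^3n^2 + 4m - 3m^3 + 5m^2)    [factor out 5]
= 5m(-4m^2n^2 + 4 - 3m^2 + 5m)    [factor out m]

5m(-4m^2n^2 + 4 - 3m^2 + 5m)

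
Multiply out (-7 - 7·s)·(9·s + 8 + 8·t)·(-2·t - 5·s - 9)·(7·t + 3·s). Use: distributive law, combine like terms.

7490·s·t² + 11200·s²·t + 3486·s³ + 11305·s·t + 4053·s² + 4312·t² + 3528·t + 1512·s + 784·t³ + 3178·s²·t² + 3423·s³·t + 945·s⁴ + 784·s·t³

(-7 - 7·s)·(9·s + 8 + 8·t)·(-2·t - 5·s - 9)·(7·t + 3·s)
= (-63·s - 56 - 56·t - 63·s² - 56·s - 56·s·t)·(-2·t - 5·s - 9)·(7·t + 3·s)    [distributive law]
= (-119·s - 56 - 56·t - 63·s² - 56·s·t)·(-2·t - 5·s - 9)·(7·t + 3·s)    [combine like terms]
= (238·s·t + 595·s² + 1071·s + 112·t + 280·s + 504 + 112·t² + 280·s·t + 504·t + 126·s²·t + 315·s³ + 567·s² + 112·s·t² + 280·s²·t + 504·s·t)·(7·t + 3·s)    [distributive law]
= (1022·s·t + 1162·s² + 1351·s + 616·t + 504 + 112·t² + 406·s²·t + 315·s³ + 112·s·t²)·(7·t + 3·s)    [combine like terms]
= 7154·s·t² + 3066·s²·t + 8134·s²·t + 3486·s³ + 9457·s·t + 4053·s² + 4312·t² + 1848·s·t + 3528·t + 1512·s + 784·t³ + 336·s·t² + 2842·s²·t² + 1218·s³·t + 2205·s³·t + 945·s⁴ + 784·s·t³ + 336·s²·t²    [distributive law]
= 7490·s·t² + 11200·s²·t + 3486·s³ + 11305·s·t + 4053·s² + 4312·t² + 3528·t + 1512·s + 784·t³ + 3178·s²·t² + 3423·s³·t + 945·s⁴ + 784·s·t³    [combine like terms]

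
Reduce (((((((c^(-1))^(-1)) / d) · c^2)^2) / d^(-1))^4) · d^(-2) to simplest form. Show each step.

c^24·d^(-6)

(((((((c^(-1))^(-1)) / d) · c^2)^2) / d^(-1))^4) · d^(-2)
= (((((((c^(-1))^(-1)) / d) · c^2)^2)^4) / ((d^(-1))^4)) · d^(-2)    [power of a quotient]
= ((((((c^(-1))^(-1)) / d) · c^2)^8) / ((d^(-1))^4)) · d^(-2)    [power of a power]
= ((((((c^(-1))^(-1)) / d)^8) · ((c^2)^8)) / ((d^(-1))^4)) · d^(-2)    [power of a product]
= ((((((c^(-1))^(-1))^8) / (d^8)) · ((c^2)^8)) / ((d^(-1))^4)) · d^(-2)    [power of a quotient]
= (((((c^(-1))^(-8)) / (d^8)) · ((c^2)^8)) / ((d^(-1))^4)) · d^(-2)    [power of a power]
= (((c^8 / (d^8)) · ((c^2)^8)) / ((d^(-1))^4)) · d^(-2)    [power of a power]
= (((c^8 / d^8) · c^16) / ((d^(-1))^4)) · d^(-2)    [power of a power]
= (((c^8 / d^8) · c^16) / d^(-4)) · d^(-2)    [power of a power]
= c^24·d^(-6)    [quotient of powers; product of powers]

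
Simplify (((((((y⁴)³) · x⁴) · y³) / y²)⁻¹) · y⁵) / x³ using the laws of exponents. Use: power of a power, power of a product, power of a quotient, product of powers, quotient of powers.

x⁻⁷y⁻⁸

(((((((y⁴)³) · x⁴) · y³) / y²)⁻¹) · y⁵) / x³
= (((((((y⁴)³) · x⁴) · y³)⁻¹) / ((y²)⁻¹)) · y⁵) / x³    [power of a quotient]
= (((((((y⁴)³) · x⁴)⁻¹) · ((y³)⁻¹)) / ((y²)⁻¹)) · y⁵) / x³    [power of a product]
= (((((((y⁴)³)⁻¹) · ((x⁴)⁻¹)) · ((y³)⁻¹)) / ((y²)⁻¹)) · y⁵) / x³    [power of a product]
= ((((((y⁴)⁻³) · ((x⁴)⁻¹)) · ((y³)⁻¹)) / ((y²)⁻¹)) · y⁵) / x³    [power of a power]
= ((((y⁻¹² · ((x⁴)⁻¹)) · ((y³)⁻¹)) / ((y²)⁻¹)) · y⁵) / x³    [power of a power]
= ((((y⁻¹² · x⁻⁴) · ((y³)⁻¹)) / ((y²)⁻¹)) · y⁵) / x³    [power of a power]
= ((((y⁻¹² · x⁻⁴) · y⁻³) / ((y²)⁻¹)) · y⁵) / x³    [power of a power]
= ((((y⁻¹² · x⁻⁴) · y⁻³) / y⁻²) · y⁵) / x³    [power of a power]
= x⁻⁷y⁻⁸    [quotient of powers; product of powers]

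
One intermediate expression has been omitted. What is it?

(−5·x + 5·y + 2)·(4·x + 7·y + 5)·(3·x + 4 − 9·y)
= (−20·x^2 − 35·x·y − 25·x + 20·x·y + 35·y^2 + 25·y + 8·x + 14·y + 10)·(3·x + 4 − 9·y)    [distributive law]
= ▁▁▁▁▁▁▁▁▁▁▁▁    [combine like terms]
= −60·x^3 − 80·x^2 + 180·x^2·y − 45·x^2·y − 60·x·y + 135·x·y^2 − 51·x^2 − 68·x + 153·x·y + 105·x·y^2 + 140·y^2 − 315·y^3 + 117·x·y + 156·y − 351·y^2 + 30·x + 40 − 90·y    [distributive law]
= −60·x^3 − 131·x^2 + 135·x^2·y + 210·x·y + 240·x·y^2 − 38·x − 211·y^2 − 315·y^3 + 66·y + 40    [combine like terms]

Applying combine like terms to the line above:

(−20·x^2 − 15·x·y − 17·x + 35·y^2 + 39·y + 10)·(3·x + 4 − 9·y)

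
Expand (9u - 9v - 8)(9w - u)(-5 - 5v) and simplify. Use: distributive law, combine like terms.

-405uw - 405uvw + 45u^2 + 45u^2v + 765vw + 405v^2w - 85uv - 45uv^2 + 360w - 40u

(9u - 9v - 8)(9w - u)(-5 - 5v)
= (81uw - 9u^2 - 81vw + 9uv - 72w + 8u)(-5 - 5v)    [distributive law]
= -405uw - 405uvw + 45u^2 + 45u^2v + 405vw + 405v^2w - 45uv - 45uv^2 + 360w + 360vw - 40u - 40uv    [distributive law]
= -405uw - 405uvw + 45u^2 + 45u^2v + 765vw + 405v^2w - 85uv - 45uv^2 + 360w - 40u    [combine like terms]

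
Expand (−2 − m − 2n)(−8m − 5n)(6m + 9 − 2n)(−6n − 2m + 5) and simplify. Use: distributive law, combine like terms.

(−2 − m − 2n)(−8m − 5n)(6m + 9 − 2n)(−6n − 2m + 5)
= (16m + 10n + 8m^2 + 5mn + 16mn + 10n^2)(6m + 9 − 2n)(−6n − 2m + 5)    [distributive law]
= (16m + 10n + 8m^2 + 21mn + 10n^2)(6m + 9 − 2n)(−6n − 2m + 5)    [combine like terms]
= (96m^2 + 144m − 32mn + 60mn + 90n − 20n^2 + 48m^3 + 72m^2 − 16m^2n + 126m^2n + 189mn − 42mn^2 + 60mn^2 + 90n^2 − 20n^3)(−6n − 2m + 5)    [distributive law]
= (168m^2 + 144m + 217mn + 90n + 70n^2 + 48m^3 + 110m^2n + 18mn^2 − 20n^3)(−6n − 2m + 5)    [combine like terms]
= −1008m^2n − 336m^3 + 840m^2 − 864mn − 288m^2 + 720m − 1302mn^2 − 434m^2n + 1085mn − 540n^2 − 180mn + 450n − 420n^3 − 140mn^2 + 350n^2 − 288m^3n − 96m^4 + 240m^3 − 660m^2n^2 − 220m^3n + 550m^2n − 108mn^3 − 36m^2n^2 + 90mn^2 + 120n^4 + 40mn^3 − 100n^3    [distributive law]
= −892m^2n − 96m^3 + 552m^2 + 41mn + 720m − 1352mn^2 − 190n^2 + 450n − 520n^3 − 508m^3n − 96m^4 − 696m^2n^2 − 68mn^3 + 120n^4    [combine like terms]

−892m^2n − 96m^3 + 552m^2 + 41mn + 720m − 1352mn^2 − 190n^2 + 450n − 520n^3 − 508m^3n − 96m^4 − 696m^2n^2 − 68mn^3 + 120n^4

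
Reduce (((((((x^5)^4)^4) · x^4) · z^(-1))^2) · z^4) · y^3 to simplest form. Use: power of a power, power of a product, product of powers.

x^168y^3z^2

(((((((x^5)^4)^4) · x^4) · z^(-1))^2) · z^4) · y^3
= (((((((x^5)^4)^4) · x^4)^2) · ((z^(-1))^2)) · z^4) · y^3    [power of a product]
= (((((((x^5)^4)^4)^2) · ((x^4)^2)) · ((z^(-1))^2)) · z^4) · y^3    [power of a product]
= ((((((x^5)^4)^8) · ((x^4)^2)) · ((z^(-1))^2)) · z^4) · y^3    [power of a power]
= (((((x^5)^32) · ((x^4)^2)) · ((z^(-1))^2)) · z^4) · y^3    [power of a power]
= (((x^160 · ((x^4)^2)) · ((z^(-1))^2)) · z^4) · y^3    [power of a power]
= (((x^160 · x^8) · ((z^(-1))^2)) · z^4) · y^3    [power of a power]
= ((x^168 · ((z^(-1))^2)) · z^4) · y^3    [product of powers]
= ((x^168 · z^(-2)) · z^4) · y^3    [power of a power]
= x^168y^3z^2    [product of powers]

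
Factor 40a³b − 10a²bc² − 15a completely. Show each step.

40a³b − 10a²bc² − 15a
= 5(8a³b − 2a²bc² − 3a)    [factor out 5]
= 5a(8a²b − 2abc² − 3)    [factor out a]

5a(8a²b − 2abc² − 3)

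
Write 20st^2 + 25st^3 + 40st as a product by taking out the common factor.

20st^2 + 25st^3 + 40st
= 5(4st^2 + 5st^3 + 8st)    [factor out 5]
= 5st(4t + 5t^2 + 8)    [factor out st]

5st(4t + 5t^2 + 8)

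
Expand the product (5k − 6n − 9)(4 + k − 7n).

(5k − 6n − 9)(4 + k − 7n)
= 20k + 5k² − 35kn − 24n − 6kn + 42n² − 36 − 9k + 63n    [distributive law]
= 11k + 5k² − 41kn + 39n + 42n² − 36    [combine like terms]

11k + 5k² − 41kn + 39n + 42n² − 36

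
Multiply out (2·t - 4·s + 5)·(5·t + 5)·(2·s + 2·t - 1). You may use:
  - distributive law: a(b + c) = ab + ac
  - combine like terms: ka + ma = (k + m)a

(2·t - 4·s + 5)·(5·t + 5)·(2·s + 2·t - 1)
= (10·t² + 10·t - 20·s·t - 20·s + 25·t + 25)·(2·s + 2·t - 1)    [distributive law]
= (10·t² + 35·t - 20·s·t - 20·s + 25)·(2·s + 2·t - 1)    [combine like terms]
= 20·s·t² + 20·t³ - 10·t² + 70·s·t + 70·t² - 35·t - 40·s²·t - 40·s·t² + 20·s·t - 40·s² - 40·s·t + 20·s + 50·s + 50·t - 25    [distributive law]
= -20·s·t² + 20·t³ + 60·t² + 50·s·t + 15·t - 40·s²·t - 40·s² + 70·s - 25    [combine like terms]

-20·s·t² + 20·t³ + 60·t² + 50·s·t + 15·t - 40·s²·t - 40·s² + 70·s - 25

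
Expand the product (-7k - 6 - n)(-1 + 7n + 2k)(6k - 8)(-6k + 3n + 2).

-660k^3 - 1338k^2n - 292k^2 - 1416kn + 440k + 1584k^3n - 666k^2n^2 + 66kn^2 + 504k^4 + 512n - 96 + 1096n^2 - 126kn^3 + 168n^3

(-7k - 6 - n)(-1 + 7n + 2k)(6k - 8)(-6k + 3n + 2)
= (7k - 49kn - 14k^2 + 6 - 42n - 12k + n - 7n^2 - 2kn)(6k - 8)(-6k + 3n + 2)    [distributive law]
= (-5k - 51kn - 14k^2 + 6 - 41n - 7n^2)(6k - 8)(-6k + 3n + 2)    [combine like terms]
= (-30k^2 + 40k - 306k^2n + 408kn - 84k^3 + 112k^2 + 36k - 48 - 246kn + 328n - 42kn^2 + 56n^2)(-6k + 3n + 2)    [distributive law]
= (82k^2 + 76k - 306k^2n + 162kn - 84k^3 - 48 + 328n - 42kn^2 + 56n^2)(-6k + 3n + 2)    [combine like terms]
= -492k^3 + 246k^2n + 164k^2 - 456k^2 + 228kn + 152k + 1836k^3n - 918k^2n^2 - 612k^2n - 972k^2n + 486kn^2 + 324kn + 504k^4 - 252k^3n - 168k^3 + 288k - 144n - 96 - 1968kn + 984n^2 + 656n + 252k^2n^2 - 126kn^3 - 84kn^2 - 336kn^2 + 168n^3 + 112n^2    [distributive law]
= -660k^3 - 1338k^2n - 292k^2 - 1416kn + 440k + 1584k^3n - 666k^2n^2 + 66kn^2 + 504k^4 + 512n - 96 + 1096n^2 - 126kn^3 + 168n^3    [combine like terms]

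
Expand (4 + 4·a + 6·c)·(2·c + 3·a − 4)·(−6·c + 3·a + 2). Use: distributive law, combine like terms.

(4 + 4·a + 6·c)·(2·c + 3·a − 4)·(−6·c + 3·a + 2)
= (8·c + 12·a − 16 + 8·a·c + 12·a^2 − 16·a + 12·c^2 + 18·a·c − 24·c)·(−6·c + 3·a + 2)    [distributive law]
= (−16·c − 4·a − 16 + 26·a·c + 12·a^2 + 12·c^2)·(−6·c + 3·a + 2)    [combine like terms]
= 96·c^2 − 48·a·c − 32·c + 24·a·c − 12·a^2 − 8·a + 96·c − 48·a − 32 − 156·a·c^2 + 78·a^2·c + 52·a·c − 72·a^2·c + 36·a^3 + 24·a^2 − 72·c^3 + 36·a·c^2 + 24·c^2    [distributive law]
= 120·c^2 + 28·a·c + 64·c + 12·a^2 − 56·a − 32 − 120·a·c^2 + 6·a^2·c + 36·a^3 − 72·c^3    [combine like terms]

120·c^2 + 28·a·c + 64·c + 12·a^2 − 56·a − 32 − 120·a·c^2 + 6·a^2·c + 36·a^3 − 72·c^3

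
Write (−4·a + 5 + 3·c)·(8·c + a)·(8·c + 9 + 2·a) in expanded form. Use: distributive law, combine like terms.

(−4·a + 5 + 3·c)·(8·c + a)·(8·c + 9 + 2·a)
= (−32·a·c − 4·a² + 40·c + 5·a + 24·c² + 3·a·c)·(8·c + 9 + 2·a)    [distributive law]
= (−29·a·c − 4·a² + 40·c + 5·a + 24·c²)·(8·c + 9 + 2·a)    [combine like terms]
= −232·a·c² − 261·a·c − 58·a²·c − 32·a²·c − 36·a² − 8·a³ + 320·c² + 360·c + 80·a·c + 40·a·c + 45·a + 10·a² + 192·c³ + 216·c² + 48·a·c²    [distributive law]
= −184·a·c² − 141·a·c − 90·a²·c − 26·a² − 8·a³ + 536·c² + 360·c + 45·a + 192·c³    [combine like terms]

−184·a·c² − 141·a·c − 90·a²·c − 26·a² − 8·a³ + 536·c² + 360·c + 45·a + 192·c³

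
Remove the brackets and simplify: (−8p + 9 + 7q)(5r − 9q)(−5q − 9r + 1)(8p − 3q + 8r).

−3584p^2qr + 1600pq^2r − 7184pqr^2 + 2880p^2r^2 + 2880pr^3 − 320p^2r + 5008pqr − 3560pr^2 − 2880p^2q^2 + 3600pq^3 + 576p^2q + 2520pq^2 + 1119q^2r + 5527qr^2 − 3240r^3 + 360pr − 783qr + 360r^2 − 1026q^3 − 648pq + 243q^2 + 1344q^3r + 4081q^2r^2 − 2520qr^3 − 945q^4

(−8p + 9 + 7q)(5r − 9q)(−5q − 9r + 1)(8p − 3q + 8r)
= (−40pr + 72pq + 45r − 81q + 35qr − 63q^2)(−5q − 9r + 1)(8p − 3q + 8r)    [distributive law]
= (200pqr + 360pr^2 − 40pr − 360pq^2 − 648pqr + 72pq − 225qr − 405r^2 + 45r + 405q^2 + 729qr − 81q − 175q^2r − 315qr^2 + 35qr + 315q^3 + 567q^2r − 63q^2)(8p − 3q + 8r)    [distributive law]
= (−448pqr + 360pr^2 − 40pr − 360pq^2 + 72pq + 539qr − 405r^2 + 45r + 342q^2 − 81q + 392q^2r − 315qr^2 + 315q^3)(8p − 3q + 8r)    [combine like terms]
= −3584p^2qr + 1344pq^2r − 3584pqr^2 + 2880p^2r^2 − 1080pqr^2 + 2880pr^3 − 320p^2r + 120pqr − 320pr^2 − 2880p^2q^2 + 1080pq^3 − 2880pq^2r + 576p^2q − 216pq^2 + 576pqr + 4312pqr − 1617q^2r + 4312qr^2 − 3240pr^2 + 1215qr^2 − 3240r^3 + 360pr − 135qr + 360r^2 + 2736pq^2 − 1026q^3 + 2736q^2r − 648pq + 243q^2 − 648qr + 3136pq^2r − 1176q^3r + 3136q^2r^2 − 2520pqr^2 + 945q^2r^2 − 2520qr^3 + 2520pq^3 − 945q^4 + 2520q^3r    [distributive law]
= −3584p^2qr + 1600pq^2r − 7184pqr^2 + 2880p^2r^2 + 2880pr^3 − 320p^2r + 5008pqr − 3560pr^2 − 2880p^2q^2 + 3600pq^3 + 576p^2q + 2520pq^2 + 1119q^2r + 5527qr^2 − 3240r^3 + 360pr − 783qr + 360r^2 − 1026q^3 − 648pq + 243q^2 + 1344q^3r + 4081q^2r^2 − 2520qr^3 − 945q^4    [combine like terms]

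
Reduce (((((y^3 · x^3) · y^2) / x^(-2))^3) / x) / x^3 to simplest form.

(((((y^3 · x^3) · y^2) / x^(-2))^3) / x) / x^3
= (((((y^3 · x^3) · y^2)^3) / ((x^(-2))^3)) / x) / x^3    [power of a quotient]
= (((((y^3 · x^3)^3) · ((y^2)^3)) / ((x^(-2))^3)) / x) / x^3    [power of a product]
= ((((((y^3)^3) · ((x^3)^3)) · ((y^2)^3)) / ((x^(-2))^3)) / x) / x^3    [power of a product]
= ((((y^9 · ((x^3)^3)) · ((y^2)^3)) / ((x^(-2))^3)) / x) / x^3    [power of a power]
= ((((y^9 · x^9) · ((y^2)^3)) / ((x^(-2))^3)) / x) / x^3    [power of a power]
= ((((y^9 · x^9) · y^6) / ((x^(-2))^3)) / x) / x^3    [power of a power]
= ((((y^9 · x^9) · y^6) / x^(-6)) / x) / x^3    [power of a power]
= x^11y^15    [quotient of powers; product of powers]

x^11y^15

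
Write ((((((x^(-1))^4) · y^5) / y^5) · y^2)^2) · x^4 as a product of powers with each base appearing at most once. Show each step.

x^(-4)y^4

((((((x^(-1))^4) · y^5) / y^5) · y^2)^2) · x^4
= ((((((x^(-1))^4) · y^5) / y^5)^2) · ((y^2)^2)) · x^4    [power of a product]
= ((((((x^(-1))^4) · y^5)^2) / ((y^5)^2)) · ((y^2)^2)) · x^4    [power of a quotient]
= ((((((x^(-1))^4)^2) · ((y^5)^2)) / ((y^5)^2)) · ((y^2)^2)) · x^4    [power of a product]
= (((((x^(-1))^8) · ((y^5)^2)) / ((y^5)^2)) · ((y^2)^2)) · x^4    [power of a power]
= (((x^(-8) · ((y^5)^2)) / ((y^5)^2)) · ((y^2)^2)) · x^4    [power of a power]
= (((x^(-8) · y^10) / ((y^5)^2)) · ((y^2)^2)) · x^4    [power of a power]
= (((x^(-8) · y^10) / y^10) · ((y^2)^2)) · x^4    [power of a power]
= (((x^(-8) · y^10) / y^10) · y^4) · x^4    [power of a power]
= x^(-4)y^4    [quotient of powers; product of powers]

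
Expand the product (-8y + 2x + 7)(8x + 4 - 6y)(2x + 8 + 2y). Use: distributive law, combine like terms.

-120x²y - 628xy - 56xy² - 536y + 236y² + 96y³ + 32x³ + 256x² + 568x + 224

(-8y + 2x + 7)(8x + 4 - 6y)(2x + 8 + 2y)
= (-64xy - 32y + 48y² + 16x² + 8x - 12xy + 56x + 28 - 42y)(2x + 8 + 2y)    [distributive law]
= (-76xy - 74y + 48y² + 16x² + 64x + 28)(2x + 8 + 2y)    [combine like terms]
= -152x²y - 608xy - 152xy² - 148xy - 592y - 148y² + 96xy² + 384y² + 96y³ + 32x³ + 128x² + 32x²y + 128x² + 512x + 128xy + 56x + 224 + 56y    [distributive law]
= -120x²y - 628xy - 56xy² - 536y + 236y² + 96y³ + 32x³ + 256x² + 568x + 224    [combine like terms]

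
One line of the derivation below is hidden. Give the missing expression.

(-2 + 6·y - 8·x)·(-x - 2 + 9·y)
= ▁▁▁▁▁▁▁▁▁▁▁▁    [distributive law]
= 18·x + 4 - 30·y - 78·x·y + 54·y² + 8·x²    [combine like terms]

After distributive law, the bracketed line is:

2·x + 4 - 18·y - 6·x·y - 12·y + 54·y² + 8·x² + 16·x - 72·x·y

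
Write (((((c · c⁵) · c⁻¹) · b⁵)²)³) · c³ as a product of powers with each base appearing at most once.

b³⁰·c³³

(((((c · c⁵) · c⁻¹) · b⁵)²)³) · c³
= ((((c · c⁵) · c⁻¹) · b⁵)⁶) · c³    [power of a power]
= ((((c · c⁵) · c⁻¹)⁶) · ((b⁵)⁶)) · c³    [power of a product]
= ((((c · c⁵)⁶) · ((c⁻¹)⁶)) · ((b⁵)⁶)) · c³    [power of a product]
= ((((c⁶) · ((c⁵)⁶)) · ((c⁻¹)⁶)) · ((b⁵)⁶)) · c³    [power of a product]
= (((c⁶ · c³⁰) · ((c⁻¹)⁶)) · ((b⁵)⁶)) · c³    [power of a power]
= ((c³⁶ · ((c⁻¹)⁶)) · ((b⁵)⁶)) · c³    [product of powers]
= ((c³⁶ · c⁻⁶) · ((b⁵)⁶)) · c³    [power of a power]
= (c³⁰ · ((b⁵)⁶)) · c³    [product of powers]
= (c³⁰ · b³⁰) · c³    [power of a power]
= b³⁰·c³³    [product of powers]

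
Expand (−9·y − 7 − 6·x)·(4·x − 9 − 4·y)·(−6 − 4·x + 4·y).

(−9·y − 7 − 6·x)·(4·x − 9 − 4·y)·(−6 − 4·x + 4·y)
= (−36·x·y + 81·y + 36·y^2 − 28·x + 63 + 28·y − 24·x^2 + 54·x + 24·x·y)·(−6 − 4·x + 4·y)    [distributive law]
= (−12·x·y + 109·y + 36·y^2 + 26·x + 63 − 24·x^2)·(−6 − 4·x + 4·y)    [combine like terms]
= 72·x·y + 48·x^2·y − 48·x·y^2 − 654·y − 436·x·y + 436·y^2 − 216·y^2 − 144·x·y^2 + 144·y^3 − 156·x − 104·x^2 + 104·x·y − 378 − 252·x + 252·y + 144·x^2 + 96·x^3 − 96·x^2·y    [distributive law]
= −260·x·y − 48·x^2·y − 192·x·y^2 − 402·y + 220·y^2 + 144·y^3 − 408·x + 40·x^2 − 378 + 96·x^3    [combine like terms]

−260·x·y − 48·x^2·y − 192·x·y^2 − 402·y + 220·y^2 + 144·y^3 − 408·x + 40·x^2 − 378 + 96·x^3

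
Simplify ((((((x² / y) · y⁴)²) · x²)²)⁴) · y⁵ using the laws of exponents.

x⁴⁸·y⁵³

((((((x² / y) · y⁴)²) · x²)²)⁴) · y⁵
= (((((x² / y) · y⁴)²) · x²)⁸) · y⁵    [power of a power]
= (((((x² / y) · y⁴)²)⁸) · ((x²)⁸)) · y⁵    [power of a product]
= ((((x² / y) · y⁴)¹⁶) · ((x²)⁸)) · y⁵    [power of a power]
= ((((x² / y)¹⁶) · ((y⁴)¹⁶)) · ((x²)⁸)) · y⁵    [power of a product]
= (((((x²)¹⁶) / (y¹⁶)) · ((y⁴)¹⁶)) · ((x²)⁸)) · y⁵    [power of a quotient]
= (((x³² / (y¹⁶)) · ((y⁴)¹⁶)) · ((x²)⁸)) · y⁵    [power of a power]
= (((x³² / y¹⁶) · y⁶⁴) · ((x²)⁸)) · y⁵    [power of a power]
= (((x³² / y¹⁶) · y⁶⁴) · x¹⁶) · y⁵    [power of a power]
= x⁴⁸·y⁵³    [quotient of powers; product of powers]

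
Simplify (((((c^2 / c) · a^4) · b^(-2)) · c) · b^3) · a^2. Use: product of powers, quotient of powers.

a^6bc^2

(((((c^2 / c) · a^4) · b^(-2)) · c) · b^3) · a^2
= ((((c · a^4) · b^(-2)) · c) · b^3) · a^2    [quotient of powers]
= a^6bc^2    [product of powers]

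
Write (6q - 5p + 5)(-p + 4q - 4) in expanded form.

-26pq + 24q² - 4q + 5p² + 15p - 20

(6q - 5p + 5)(-p + 4q - 4)
= -6pq + 24q² - 24q + 5p² - 20pq + 20p - 5p + 20q - 20    [distributive law]
= -26pq + 24q² - 4q + 5p² + 15p - 20    [combine like terms]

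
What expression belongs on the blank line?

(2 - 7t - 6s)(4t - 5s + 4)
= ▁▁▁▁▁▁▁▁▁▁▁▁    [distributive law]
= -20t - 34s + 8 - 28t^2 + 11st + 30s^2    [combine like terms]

After distributive law, the bracketed line is:

8t - 10s + 8 - 28t^2 + 35st - 28t - 24st + 30s^2 - 24s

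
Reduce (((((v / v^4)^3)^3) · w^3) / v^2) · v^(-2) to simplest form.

(((((v / v^4)^3)^3) · w^3) / v^2) · v^(-2)
= ((((v / v^4)^9) · w^3) / v^2) · v^(-2)    [power of a power]
= ((((v^9) / ((v^4)^9)) · w^3) / v^2) · v^(-2)    [power of a quotient]
= (((v^9 / v^36) · w^3) / v^2) · v^(-2)    [power of a power]
= ((v^(-27) · w^3) / v^2) · v^(-2)    [quotient of powers]
= v^(-31)w^3    [quotient of powers; product of powers]

v^(-31)w^3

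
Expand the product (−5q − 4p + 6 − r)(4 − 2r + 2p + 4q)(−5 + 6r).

−20q − 6qr + 36qr^2 + 130pq − 156pqr + 100q^2 − 120q^2r + 20p − 54pr + 36pr^2 + 40p^2 − 48p^2r − 120 + 224r − 106r^2 + 12r^3

(−5q − 4p + 6 − r)(4 − 2r + 2p + 4q)(−5 + 6r)
= (−20q + 10qr − 10pq − 20q^2 − 16p + 8pr − 8p^2 − 16pq + 24 − 12r + 12p + 24q − 4r + 2r^2 − 2pr − 4qr)(−5 + 6r)    [distributive law]
= (4q + 6qr − 26pq − 20q^2 − 4p + 6pr − 8p^2 + 24 − 16r + 2r^2)(−5 + 6r)    [combine like terms]
= −20q + 24qr − 30qr + 36qr^2 + 130pq − 156pqr + 100q^2 − 120q^2r + 20p − 24pr − 30pr + 36pr^2 + 40p^2 − 48p^2r − 120 + 144r + 80r − 96r^2 − 10r^2 + 12r^3    [distributive law]
= −20q − 6qr + 36qr^2 + 130pq − 156pqr + 100q^2 − 120q^2r + 20p − 54pr + 36pr^2 + 40p^2 − 48p^2r − 120 + 224r − 106r^2 + 12r^3    [combine like terms]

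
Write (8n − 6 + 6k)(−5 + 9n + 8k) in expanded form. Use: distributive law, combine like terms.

(8n − 6 + 6k)(−5 + 9n + 8k)
= −40n + 72n^2 + 64kn + 30 − 54n − 48k − 30k + 54kn + 48k^2    [distributive law]
= −94n + 72n^2 + 118kn + 30 − 78k + 48k^2    [combine like terms]

−94n + 72n^2 + 118kn + 30 − 78k + 48k^2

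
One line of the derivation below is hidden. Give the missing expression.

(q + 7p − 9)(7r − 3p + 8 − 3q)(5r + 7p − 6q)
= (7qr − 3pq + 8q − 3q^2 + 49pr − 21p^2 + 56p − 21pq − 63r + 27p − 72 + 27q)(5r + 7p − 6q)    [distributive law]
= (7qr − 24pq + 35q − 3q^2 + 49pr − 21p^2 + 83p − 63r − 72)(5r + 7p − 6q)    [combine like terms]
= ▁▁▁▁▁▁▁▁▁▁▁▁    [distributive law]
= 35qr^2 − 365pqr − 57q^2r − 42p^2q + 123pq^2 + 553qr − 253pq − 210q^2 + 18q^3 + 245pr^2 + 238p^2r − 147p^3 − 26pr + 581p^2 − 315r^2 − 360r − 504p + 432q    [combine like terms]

By distributive law:

35qr^2 + 49pqr − 42q^2r − 120pqr − 168p^2q + 144pq^2 + 175qr + 245pq − 210q^2 − 15q^2r − 21pq^2 + 18q^3 + 245pr^2 + 343p^2r − 294pqr − 105p^2r − 147p^3 + 126p^2q + 415pr + 581p^2 − 498pq − 315r^2 − 441pr + 378qr − 360r − 504p + 432q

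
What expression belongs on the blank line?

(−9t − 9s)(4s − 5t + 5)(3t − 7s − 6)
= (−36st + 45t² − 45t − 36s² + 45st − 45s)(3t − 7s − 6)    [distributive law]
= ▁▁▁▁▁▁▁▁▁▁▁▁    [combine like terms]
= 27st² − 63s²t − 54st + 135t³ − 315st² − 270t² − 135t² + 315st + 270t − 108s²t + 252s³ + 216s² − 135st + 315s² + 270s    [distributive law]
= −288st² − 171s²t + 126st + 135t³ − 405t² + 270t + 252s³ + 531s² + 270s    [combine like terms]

By combine like terms:

(9st + 45t² − 45t − 36s² − 45s)(3t − 7s − 6)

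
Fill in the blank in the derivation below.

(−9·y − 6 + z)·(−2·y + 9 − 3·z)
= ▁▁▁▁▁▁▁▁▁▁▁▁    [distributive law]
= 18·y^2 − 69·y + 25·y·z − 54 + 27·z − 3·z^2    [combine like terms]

By distributive law:

18·y^2 − 81·y + 27·y·z + 12·y − 54 + 18·z − 2·y·z + 9·z − 3·z^2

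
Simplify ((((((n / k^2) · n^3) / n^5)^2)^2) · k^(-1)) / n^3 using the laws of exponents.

k^(-9)·n^(-7)

((((((n / k^2) · n^3) / n^5)^2)^2) · k^(-1)) / n^3
= (((((n / k^2) · n^3) / n^5)^4) · k^(-1)) / n^3    [power of a power]
= (((((n / k^2) · n^3)^4) / ((n^5)^4)) · k^(-1)) / n^3    [power of a quotient]
= (((((n / k^2)^4) · ((n^3)^4)) / ((n^5)^4)) · k^(-1)) / n^3    [power of a product]
= (((((n^4) / ((k^2)^4)) · ((n^3)^4)) / ((n^5)^4)) · k^(-1)) / n^3    [power of a quotient]
= ((((n^4 / k^8) · ((n^3)^4)) / ((n^5)^4)) · k^(-1)) / n^3    [power of a power]
= ((((n^4 / k^8) · n^12) / ((n^5)^4)) · k^(-1)) / n^3    [power of a power]
= ((((n^4 / k^8) · n^12) / n^20) · k^(-1)) / n^3    [power of a power]
= k^(-9)·n^(-7)    [quotient of powers; product of powers]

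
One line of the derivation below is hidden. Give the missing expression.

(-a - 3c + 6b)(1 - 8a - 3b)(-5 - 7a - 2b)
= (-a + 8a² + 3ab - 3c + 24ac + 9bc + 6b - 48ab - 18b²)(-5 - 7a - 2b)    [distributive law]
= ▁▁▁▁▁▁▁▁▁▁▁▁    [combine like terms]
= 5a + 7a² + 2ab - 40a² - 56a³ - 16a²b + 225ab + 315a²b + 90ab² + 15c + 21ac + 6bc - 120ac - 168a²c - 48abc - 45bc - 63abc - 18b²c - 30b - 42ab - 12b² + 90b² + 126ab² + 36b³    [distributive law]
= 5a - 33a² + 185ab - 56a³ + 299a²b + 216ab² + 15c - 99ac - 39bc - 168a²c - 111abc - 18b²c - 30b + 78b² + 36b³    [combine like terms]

After combine like terms, the bracketed line is:

(-a + 8a² - 45ab - 3c + 24ac + 9bc + 6b - 18b²)(-5 - 7a - 2b)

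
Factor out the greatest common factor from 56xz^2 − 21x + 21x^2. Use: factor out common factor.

7x(8z^2 − 3 + 3x)

56xz^2 − 21x + 21x^2
= 7(8xz^2 − 3x + 3x^2)    [factor out 7]
= 7x(8z^2 − 3 + 3x)    [factor out x]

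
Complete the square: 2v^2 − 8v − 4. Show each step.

2v^2 − 8v − 4
= 2(v^2 − 4v) − 4    [factor out 2 from the v-terms]
= 2(v^2 − 4v + 4 − 4) − 4    [add and subtract 4 inside the bracket]
= 2(v − 2)^2 − 8 − 4    [perfect-square identity]
= 2(v − 2)^2 − 12    [combine constants]

2(v − 2)^2 − 12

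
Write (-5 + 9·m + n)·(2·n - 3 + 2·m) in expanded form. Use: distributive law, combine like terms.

-13·n + 15 - 37·m + 20·m·n + 18·m^2 + 2·n^2

(-5 + 9·m + n)·(2·n - 3 + 2·m)
= -10·n + 15 - 10·m + 18·m·n - 27·m + 18·m^2 + 2·n^2 - 3·n + 2·m·n    [distributive law]
= -13·n + 15 - 37·m + 20·m·n + 18·m^2 + 2·n^2    [combine like terms]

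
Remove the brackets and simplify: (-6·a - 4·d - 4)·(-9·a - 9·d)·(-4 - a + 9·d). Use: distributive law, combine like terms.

-252·a^2 - 54·a^3 + 396·a^2·d - 72·a·d + 774·a·d^2 + 180·d^2 + 324·d^3 - 144·a - 144·d

(-6·a - 4·d - 4)·(-9·a - 9·d)·(-4 - a + 9·d)
= (54·a^2 + 54·a·d + 36·a·d + 36·d^2 + 36·a + 36·d)·(-4 - a + 9·d)    [distributive law]
= (54·a^2 + 90·a·d + 36·d^2 + 36·a + 36·d)·(-4 - a + 9·d)    [combine like terms]
= -216·a^2 - 54·a^3 + 486·a^2·d - 360·a·d - 90·a^2·d + 810·a·d^2 - 144·d^2 - 36·a·d^2 + 324·d^3 - 144·a - 36·a^2 + 324·a·d - 144·d - 36·a·d + 324·d^2    [distributive law]
= -252·a^2 - 54·a^3 + 396·a^2·d - 72·a·d + 774·a·d^2 + 180·d^2 + 324·d^3 - 144·a - 144·d    [combine like terms]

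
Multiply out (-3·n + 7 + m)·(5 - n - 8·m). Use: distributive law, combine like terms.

-22·n + 3·n^2 + 23·m·n + 35 - 51·m - 8·m^2

(-3·n + 7 + m)·(5 - n - 8·m)
= -15·n + 3·n^2 + 24·m·n + 35 - 7·n - 56·m + 5·m - m·n - 8·m^2    [distributive law]
= -22·n + 3·n^2 + 23·m·n + 35 - 51·m - 8·m^2    [combine like terms]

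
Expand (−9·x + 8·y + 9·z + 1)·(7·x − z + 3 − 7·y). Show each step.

−63·x² + 72·x·z − 20·x + 119·x·y − 71·y·z + 17·y − 56·y² − 9·z² + 26·z + 3

(−9·x + 8·y + 9·z + 1)·(7·x − z + 3 − 7·y)
= −63·x² + 9·x·z − 27·x + 63·x·y + 56·x·y − 8·y·z + 24·y − 56·y² + 63·x·z − 9·z² + 27·z − 63·y·z + 7·x − z + 3 − 7·y    [distributive law]
= −63·x² + 72·x·z − 20·x + 119·x·y − 71·y·z + 17·y − 56·y² − 9·z² + 26·z + 3    [combine like terms]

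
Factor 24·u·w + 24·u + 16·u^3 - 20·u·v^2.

4·u(6·w + 6 + 4·u^2 - 5·v^2)

24·u·w + 24·u + 16·u^3 - 20·u·v^2
= 4(6·u·w + 6·u + 4·u^3 - 5·u·v^2)    [factor out 4]
= 4·u(6·w + 6 + 4·u^2 - 5·v^2)    [factor out u]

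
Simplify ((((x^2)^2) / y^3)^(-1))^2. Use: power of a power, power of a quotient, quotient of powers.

x^(-8)y^6

((((x^2)^2) / y^3)^(-1))^2
= (((x^2)^2) / y^3)^(-2)    [power of a power]
= (((x^2)^2)^(-2)) / ((y^3)^(-2))    [power of a quotient]
= ((x^2)^(-4)) / ((y^3)^(-2))    [power of a power]
= x^(-8) / ((y^3)^(-2))    [power of a power]
= x^(-8) / y^(-6)    [power of a power]
= x^(-8)y^6    [quotient of powers]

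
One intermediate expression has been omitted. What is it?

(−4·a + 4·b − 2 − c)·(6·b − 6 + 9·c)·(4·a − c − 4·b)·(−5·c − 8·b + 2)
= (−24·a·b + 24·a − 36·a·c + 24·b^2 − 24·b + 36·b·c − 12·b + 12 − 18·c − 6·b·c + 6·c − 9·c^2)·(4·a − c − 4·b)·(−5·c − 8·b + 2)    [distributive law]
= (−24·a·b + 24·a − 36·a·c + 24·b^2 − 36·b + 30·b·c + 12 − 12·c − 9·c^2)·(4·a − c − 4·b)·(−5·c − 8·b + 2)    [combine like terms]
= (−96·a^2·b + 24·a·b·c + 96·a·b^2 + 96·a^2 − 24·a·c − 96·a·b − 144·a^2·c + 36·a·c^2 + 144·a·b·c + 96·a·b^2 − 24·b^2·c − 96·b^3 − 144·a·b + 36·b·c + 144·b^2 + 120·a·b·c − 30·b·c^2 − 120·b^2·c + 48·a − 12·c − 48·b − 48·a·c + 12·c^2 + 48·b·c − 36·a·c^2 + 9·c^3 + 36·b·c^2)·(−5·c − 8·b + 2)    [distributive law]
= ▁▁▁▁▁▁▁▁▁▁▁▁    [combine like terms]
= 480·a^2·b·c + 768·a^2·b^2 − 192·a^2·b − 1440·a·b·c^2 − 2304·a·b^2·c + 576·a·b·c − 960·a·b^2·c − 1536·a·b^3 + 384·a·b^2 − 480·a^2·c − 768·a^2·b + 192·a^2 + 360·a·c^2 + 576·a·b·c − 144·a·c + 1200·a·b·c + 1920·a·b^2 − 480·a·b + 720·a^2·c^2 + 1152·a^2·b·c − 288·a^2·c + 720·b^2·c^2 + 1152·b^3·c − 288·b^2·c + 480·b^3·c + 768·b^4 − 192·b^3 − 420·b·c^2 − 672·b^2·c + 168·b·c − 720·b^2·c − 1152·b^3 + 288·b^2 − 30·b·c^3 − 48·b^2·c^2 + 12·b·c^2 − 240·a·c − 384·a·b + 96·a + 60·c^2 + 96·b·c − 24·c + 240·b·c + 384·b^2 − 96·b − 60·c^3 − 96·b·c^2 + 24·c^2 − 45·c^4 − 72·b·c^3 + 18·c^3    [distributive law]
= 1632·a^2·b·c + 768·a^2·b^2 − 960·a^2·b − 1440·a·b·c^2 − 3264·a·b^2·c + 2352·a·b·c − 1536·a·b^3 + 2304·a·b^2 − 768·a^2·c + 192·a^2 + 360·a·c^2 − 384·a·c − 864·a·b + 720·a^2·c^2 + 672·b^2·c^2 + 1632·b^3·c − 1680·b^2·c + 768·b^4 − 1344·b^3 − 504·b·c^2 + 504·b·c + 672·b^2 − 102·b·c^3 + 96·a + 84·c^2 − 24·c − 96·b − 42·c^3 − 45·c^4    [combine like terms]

Applying combine like terms to the line above:

(−96·a^2·b + 288·a·b·c + 192·a·b^2 + 96·a^2 − 72·a·c − 240·a·b − 144·a^2·c − 144·b^2·c − 96·b^3 + 84·b·c + 144·b^2 + 6·b·c^2 + 48·a − 12·c − 48·b + 12·c^2 + 9·c^3)·(−5·c − 8·b + 2)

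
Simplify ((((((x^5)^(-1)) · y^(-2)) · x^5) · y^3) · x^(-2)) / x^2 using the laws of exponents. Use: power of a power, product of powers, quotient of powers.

x^(-4)·y

((((((x^5)^(-1)) · y^(-2)) · x^5) · y^3) · x^(-2)) / x^2
= ((((x^(-5) · y^(-2)) · x^5) · y^3) · x^(-2)) / x^2    [power of a power]
= x^(-4)·y    [quotient of powers; product of powers]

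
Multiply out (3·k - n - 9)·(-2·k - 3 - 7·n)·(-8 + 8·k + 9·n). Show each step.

(3·k - n - 9)·(-2·k - 3 - 7·n)·(-8 + 8·k + 9·n)
= (-6·k² - 9·k - 21·k·n + 2·k·n + 3·n + 7·n² + 18·k + 27 + 63·n)·(-8 + 8·k + 9·n)    [distributive law]
= (-6·k² + 9·k - 19·k·n + 66·n + 7·n² + 27)·(-8 + 8·k + 9·n)    [combine like terms]
= 48·k² - 48·k³ - 54·k²·n - 72·k + 72·k² + 81·k·n + 152·k·n - 152·k²·n - 171·k·n² - 528·n + 528·k·n + 594·n² - 56·n² + 56·k·n² + 63·n³ - 216 + 216·k + 243·n    [distributive law]
= 120·k² - 48·k³ - 206·k²·n + 144·k + 761·k·n - 115·k·n² - 285·n + 538·n² + 63·n³ - 216    [combine like terms]

120·k² - 48·k³ - 206·k²·n + 144·k + 761·k·n - 115·k·n² - 285·n + 538·n² + 63·n³ - 216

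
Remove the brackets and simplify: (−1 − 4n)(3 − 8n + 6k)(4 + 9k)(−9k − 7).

465k + 84 + 837k^2 + 1068kn + 112n + 2700k^2n + 486k^3 − 3168kn^2 − 896n^2 − 2592k^2n^2 + 1944k^3n

(−1 − 4n)(3 − 8n + 6k)(4 + 9k)(−9k − 7)
= (−3 + 8n − 6k − 12n + 32n^2 − 24kn)(4 + 9k)(−9k − 7)    [distributive law]
= (−3 − 4n − 6k + 32n^2 − 24kn)(4 + 9k)(−9k − 7)    [combine like terms]
= (−12 − 27k − 16n − 36kn − 24k − 54k^2 + 128n^2 + 288kn^2 − 96kn − 216k^2n)(−9k − 7)    [distributive law]
= (−12 − 51k − 16n − 132kn − 54k^2 + 128n^2 + 288kn^2 − 216k^2n)(−9k − 7)    [combine like terms]
= 108k + 84 + 459k^2 + 357k + 144kn + 112n + 1188k^2n + 924kn + 486k^3 + 378k^2 − 1152kn^2 − 896n^2 − 2592k^2n^2 − 2016kn^2 + 1944k^3n + 1512k^2n    [distributive law]
= 465k + 84 + 837k^2 + 1068kn + 112n + 2700k^2n + 486k^3 − 3168kn^2 − 896n^2 − 2592k^2n^2 + 1944k^3n    [combine like terms]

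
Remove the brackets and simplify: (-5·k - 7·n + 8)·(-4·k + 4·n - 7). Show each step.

(-5·k - 7·n + 8)·(-4·k + 4·n - 7)
= 20·k^2 - 20·k·n + 35·k + 28·k·n - 28·n^2 + 49·n - 32·k + 32·n - 56    [distributive law]
= 20·k^2 + 8·k·n + 3·k - 28·n^2 + 81·n - 56    [combine like terms]

20·k^2 + 8·k·n + 3·k - 28·n^2 + 81·n - 56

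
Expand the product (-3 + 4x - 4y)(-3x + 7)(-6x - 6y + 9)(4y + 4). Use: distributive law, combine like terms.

(-3 + 4x - 4y)(-3x + 7)(-6x - 6y + 9)(4y + 4)
= (9x - 21 - 12x^2 + 28x + 12xy - 28y)(-6x - 6y + 9)(4y + 4)    [distributive law]
= (37x - 21 - 12x^2 + 12xy - 28y)(-6x - 6y + 9)(4y + 4)    [combine like terms]
= (-222x^2 - 222xy + 333x + 126x + 126y - 189 + 72x^3 + 72x^2y - 108x^2 - 72x^2y - 72xy^2 + 108xy + 168xy + 168y^2 - 252y)(4y + 4)    [distributive law]
= (-330x^2 + 54xy + 459x - 126y - 189 + 72x^3 - 72xy^2 + 168y^2)(4y + 4)    [combine like terms]
= -1320x^2y - 1320x^2 + 216xy^2 + 216xy + 1836xy + 1836x - 504y^2 - 504y - 756y - 756 + 288x^3y + 288x^3 - 288xy^3 - 288xy^2 + 672y^3 + 672y^2    [distributive law]
= -1320x^2y - 1320x^2 - 72xy^2 + 2052xy + 1836x + 168y^2 - 1260y - 756 + 288x^3y + 288x^3 - 288xy^3 + 672y^3    [combine like terms]

-1320x^2y - 1320x^2 - 72xy^2 + 2052xy + 1836x + 168y^2 - 1260y - 756 + 288x^3y + 288x^3 - 288xy^3 + 672y^3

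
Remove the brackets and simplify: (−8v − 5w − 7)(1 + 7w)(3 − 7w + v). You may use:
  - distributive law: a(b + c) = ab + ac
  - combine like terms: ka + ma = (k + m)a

−31v − 166vw − 8v^2 + 357vw^2 − 56v^2w − 113w + 273w^2 + 245w^3 − 21

(−8v − 5w − 7)(1 + 7w)(3 − 7w + v)
= (−8v − 56vw − 5w − 35w^2 − 7 − 49w)(3 − 7w + v)    [distributive law]
= (−8v − 56vw − 54w − 35w^2 − 7)(3 − 7w + v)    [combine like terms]
= −24v + 56vw − 8v^2 − 168vw + 392vw^2 − 56v^2w − 162w + 378w^2 − 54vw − 105w^2 + 245w^3 − 35vw^2 − 21 + 49w − 7v    [distributive law]
= −31v − 166vw − 8v^2 + 357vw^2 − 56v^2w − 113w + 273w^2 + 245w^3 − 21    [combine like terms]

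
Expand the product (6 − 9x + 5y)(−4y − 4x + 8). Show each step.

16y − 96x + 48 + 16xy + 36x^2 − 20y^2

(6 − 9x + 5y)(−4y − 4x + 8)
= −24y − 24x + 48 + 36xy + 36x^2 − 72x − 20y^2 − 20xy + 40y    [distributive law]
= 16y − 96x + 48 + 16xy + 36x^2 − 20y^2    [combine like terms]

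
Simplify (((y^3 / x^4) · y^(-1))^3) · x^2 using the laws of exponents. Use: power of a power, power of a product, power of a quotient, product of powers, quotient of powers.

x^(-10)y^6

(((y^3 / x^4) · y^(-1))^3) · x^2
= (((y^3 / x^4)^3) · ((y^(-1))^3)) · x^2    [power of a product]
= ((((y^3)^3) / ((x^4)^3)) · ((y^(-1))^3)) · x^2    [power of a quotient]
= ((y^9 / ((x^4)^3)) · ((y^(-1))^3)) · x^2    [power of a power]
= ((y^9 / x^12) · ((y^(-1))^3)) · x^2    [power of a power]
= ((y^9 / x^12) · y^(-3)) · x^2    [power of a power]
= x^(-10)y^6    [quotient of powers; product of powers]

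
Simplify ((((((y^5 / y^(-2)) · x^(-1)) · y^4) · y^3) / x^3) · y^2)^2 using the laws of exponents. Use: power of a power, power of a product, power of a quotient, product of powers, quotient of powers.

x^(-8)y^32

((((((y^5 / y^(-2)) · x^(-1)) · y^4) · y^3) / x^3) · y^2)^2
= ((((((y^5 / y^(-2)) · x^(-1)) · y^4) · y^3) / x^3)^2) · ((y^2)^2)    [power of a product]
= ((((((y^5 / y^(-2)) · x^(-1)) · y^4) · y^3)^2) / ((x^3)^2)) · ((y^2)^2)    [power of a quotient]
= ((((((y^5 / y^(-2)) · x^(-1)) · y^4)^2) · ((y^3)^2)) / ((x^3)^2)) · ((y^2)^2)    [power of a product]
= ((((((y^5 / y^(-2)) · x^(-1))^2) · ((y^4)^2)) · ((y^3)^2)) / ((x^3)^2)) · ((y^2)^2)    [power of a product]
= ((((((y^5 / y^(-2))^2) · ((x^(-1))^2)) · ((y^4)^2)) · ((y^3)^2)) / ((x^3)^2)) · ((y^2)^2)    [power of a product]
= (((((((y^5)^2) / ((y^(-2))^2)) · ((x^(-1))^2)) · ((y^4)^2)) · ((y^3)^2)) / ((x^3)^2)) · ((y^2)^2)    [power of a quotient]
= (((((y^10 / ((y^(-2))^2)) · ((x^(-1))^2)) · ((y^4)^2)) · ((y^3)^2)) / ((x^3)^2)) · ((y^2)^2)    [power of a power]
= (((((y^10 / y^(-4)) · ((x^(-1))^2)) · ((y^4)^2)) · ((y^3)^2)) / ((x^3)^2)) · ((y^2)^2)    [power of a power]
= ((((y^14 · ((x^(-1))^2)) · ((y^4)^2)) · ((y^3)^2)) / ((x^3)^2)) · ((y^2)^2)    [quotient of powers]
= ((((y^14 · x^(-2)) · ((y^4)^2)) · ((y^3)^2)) / ((x^3)^2)) · ((y^2)^2)    [power of a power]
= ((((y^14 · x^(-2)) · y^8) · ((y^3)^2)) / ((x^3)^2)) · ((y^2)^2)    [power of a power]
= ((((y^14 · x^(-2)) · y^8) · y^6) / ((x^3)^2)) · ((y^2)^2)    [power of a power]
= ((((y^14 · x^(-2)) · y^8) · y^6) / x^6) · ((y^2)^2)    [power of a power]
= ((((y^14 · x^(-2)) · y^8) · y^6) / x^6) · y^4    [power of a power]
= x^(-8)y^32    [quotient of powers; product of powers]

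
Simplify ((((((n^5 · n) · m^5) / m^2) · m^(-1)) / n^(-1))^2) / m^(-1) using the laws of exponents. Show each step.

((((((n^5 · n) · m^5) / m^2) · m^(-1)) / n^(-1))^2) / m^(-1)
= ((((((n^5 · n) · m^5) / m^2) · m^(-1))^2) / ((n^(-1))^2)) / m^(-1)    [power of a quotient]
= ((((((n^5 · n) · m^5) / m^2)^2) · ((m^(-1))^2)) / ((n^(-1))^2)) / m^(-1)    [power of a product]
= ((((((n^5 · n) · m^5)^2) / ((m^2)^2)) · ((m^(-1))^2)) / ((n^(-1))^2)) / m^(-1)    [power of a quotient]
= ((((((n^5 · n)^2) · ((m^5)^2)) / ((m^2)^2)) · ((m^(-1))^2)) / ((n^(-1))^2)) / m^(-1)    [power of a product]
= (((((((n^5)^2) · (n^2)) · ((m^5)^2)) / ((m^2)^2)) · ((m^(-1))^2)) / ((n^(-1))^2)) / m^(-1)    [power of a product]
= (((((n^10 · (n^2)) · ((m^5)^2)) / ((m^2)^2)) · ((m^(-1))^2)) / ((n^(-1))^2)) / m^(-1)    [power of a power]
= ((((n^12 · ((m^5)^2)) / ((m^2)^2)) · ((m^(-1))^2)) / ((n^(-1))^2)) / m^(-1)    [product of powers]
= ((((n^12 · m^10) / ((m^2)^2)) · ((m^(-1))^2)) / ((n^(-1))^2)) / m^(-1)    [power of a power]
= ((((n^12 · m^10) / m^4) · ((m^(-1))^2)) / ((n^(-1))^2)) / m^(-1)    [power of a power]
= ((((n^12 · m^10) / m^4) · m^(-2)) / ((n^(-1))^2)) / m^(-1)    [power of a power]
= ((((n^12 · m^10) / m^4) · m^(-2)) / n^(-2)) / m^(-1)    [power of a power]
= m^5·n^14    [quotient of powers; product of powers]

m^5·n^14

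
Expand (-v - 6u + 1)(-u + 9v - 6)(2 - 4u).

-166uv + 212u^2v - 18v^2 + 36uv^2 + 30v - 128u^2 - 24u^3 + 94u - 12

(-v - 6u + 1)(-u + 9v - 6)(2 - 4u)
= (uv - 9v^2 + 6v + 6u^2 - 54uv + 36u - u + 9v - 6)(2 - 4u)    [distributive law]
= (-53uv - 9v^2 + 15v + 6u^2 + 35u - 6)(2 - 4u)    [combine like terms]
= -106uv + 212u^2v - 18v^2 + 36uv^2 + 30v - 60uv + 12u^2 - 24u^3 + 70u - 140u^2 - 12 + 24u    [distributive law]
= -166uv + 212u^2v - 18v^2 + 36uv^2 + 30v - 128u^2 - 24u^3 + 94u - 12    [combine like terms]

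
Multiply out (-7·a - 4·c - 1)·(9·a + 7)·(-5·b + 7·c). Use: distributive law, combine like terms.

315·a^2·b - 441·a^2·c + 290·a·b - 406·a·c + 180·a·b·c - 252·a·c^2 + 140·b·c - 196·c^2 + 35·b - 49·c

(-7·a - 4·c - 1)·(9·a + 7)·(-5·b + 7·c)
= (-63·a^2 - 49·a - 36·a·c - 28·c - 9·a - 7)·(-5·b + 7·c)    [distributive law]
= (-63·a^2 - 58·a - 36·a·c - 28·c - 7)·(-5·b + 7·c)    [combine like terms]
= 315·a^2·b - 441·a^2·c + 290·a·b - 406·a·c + 180·a·b·c - 252·a·c^2 + 140·b·c - 196·c^2 + 35·b - 49·c    [distributive law]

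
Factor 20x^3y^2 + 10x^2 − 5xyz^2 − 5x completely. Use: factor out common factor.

20x^3y^2 + 10x^2 − 5xyz^2 − 5x
= 5(4x^3y^2 + 2x^2 − xyz^2 − x)    [factor out 5]
= 5x(4x^2y^2 + 2x − yz^2 − 1)    [factor out x]

5x(4x^2y^2 + 2x − yz^2 − 1)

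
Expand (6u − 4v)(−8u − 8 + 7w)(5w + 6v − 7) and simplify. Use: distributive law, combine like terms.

−240u²w − 288u²v + 336u² − 534uw − 512uv + 336u + 210uw² + 412uvw + 192uv² + 356vw + 192v² − 224v − 140vw² − 168v²w

(6u − 4v)(−8u − 8 + 7w)(5w + 6v − 7)
= (−48u² − 48u + 42uw + 32uv + 32v − 28vw)(5w + 6v − 7)    [distributive law]
= −240u²w − 288u²v + 336u² − 240uw − 288uv + 336u + 210uw² + 252uvw − 294uw + 160uvw + 192uv² − 224uv + 160vw + 192v² − 224v − 140vw² − 168v²w + 196vw    [distributive law]
= −240u²w − 288u²v + 336u² − 534uw − 512uv + 336u + 210uw² + 412uvw + 192uv² + 356vw + 192v² − 224v − 140vw² − 168v²w    [combine like terms]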